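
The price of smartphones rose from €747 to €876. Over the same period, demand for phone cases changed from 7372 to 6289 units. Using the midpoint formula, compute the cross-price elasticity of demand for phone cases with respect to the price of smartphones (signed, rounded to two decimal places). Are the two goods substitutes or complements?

-1.00; complements

%ΔQ_{phone cases} = (6289 − 7372)/avg = -1083/6830.5 = -0.158553…
%ΔP_{smartphones} = (876 − 747)/avg = 129/811.5 = 0.158964…
E_cross = (-1083/6830.5) / (129/811.5) = -0.9974…
E_cross < 0 ⇒ the goods are complements.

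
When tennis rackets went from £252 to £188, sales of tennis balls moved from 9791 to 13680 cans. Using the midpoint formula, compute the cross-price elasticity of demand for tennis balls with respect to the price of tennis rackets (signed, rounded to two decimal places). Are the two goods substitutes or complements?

-1.14; complements

%ΔQ_{tennis balls} = (13680 − 9791)/avg = 3889/11735.5 = 0.331387…
%ΔP_{tennis rackets} = (188 − 252)/avg = -64/220 = -0.290909…
E_cross = (3889/11735.5) / (-64/220) = -1.1391…
E_cross < 0 ⇒ the goods are complements.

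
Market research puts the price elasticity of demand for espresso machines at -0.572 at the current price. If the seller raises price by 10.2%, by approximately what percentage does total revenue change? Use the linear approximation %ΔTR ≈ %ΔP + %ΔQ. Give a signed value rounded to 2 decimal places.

%ΔQ ≈ Ed × %ΔP = (-0.572) × (+10.2%) = -5.8344%
%ΔTR ≈ %ΔP + %ΔQ = (+10.2%) + (-5.8344%) = +4.3656%

+4.37%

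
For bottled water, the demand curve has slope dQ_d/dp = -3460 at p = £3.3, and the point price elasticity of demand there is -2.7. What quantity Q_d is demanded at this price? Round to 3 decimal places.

Ed = (dQ_d/dp)·(p/Q_d) ⇒ Q_d = (dQ_d/dp)·p/Ed = (-3460)·3.3/(-2.7) = 4228.88888…

4228.889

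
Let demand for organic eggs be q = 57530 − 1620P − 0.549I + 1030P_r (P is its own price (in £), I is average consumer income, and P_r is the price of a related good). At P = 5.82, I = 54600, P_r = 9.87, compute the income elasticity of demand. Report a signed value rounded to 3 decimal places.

At the given values, q = 57530 − 1620(5.82) − 0.549(54600) + 1030(9.87) = 28292.3.
∂q/∂I = -0.549.
E = (-0.549) × (54600/28292.3) = -1.05948…

-1.059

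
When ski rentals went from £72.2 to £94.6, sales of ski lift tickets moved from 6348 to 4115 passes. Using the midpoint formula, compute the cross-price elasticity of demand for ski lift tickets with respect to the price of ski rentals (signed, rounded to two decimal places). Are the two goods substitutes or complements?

%ΔQ_{ski lift tickets} = (4115 − 6348)/avg = -2233/5231.5 = -0.426837…
%ΔP_{ski rentals} = (94.6 − 72.2)/avg = 22.4/83.4 = 0.268585…
E_cross = (-2233/5231.5) / (22.4/83.4) = -1.5892…
E_cross < 0 ⇒ the goods are complements.

-1.59; complements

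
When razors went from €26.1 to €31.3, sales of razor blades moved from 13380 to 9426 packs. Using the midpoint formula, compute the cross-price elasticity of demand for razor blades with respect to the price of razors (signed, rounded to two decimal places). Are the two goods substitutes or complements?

-1.91; complements

%ΔQ_{razor blades} = (9426 − 13380)/avg = -3954/11403 = -0.346750…
%ΔP_{razors} = (31.3 − 26.1)/avg = 5.2/28.7 = 0.181184…
E_cross = (-3954/11403) / (5.2/28.7) = -1.9137…
E_cross < 0 ⇒ the goods are complements.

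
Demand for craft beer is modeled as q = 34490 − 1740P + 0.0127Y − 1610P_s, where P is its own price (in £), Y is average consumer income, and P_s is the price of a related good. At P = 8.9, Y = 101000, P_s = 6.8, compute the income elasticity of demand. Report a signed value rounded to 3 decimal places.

At the given values, q = 34490 − 1740(8.9) + 0.0127(101000) − 1610(6.8) = 9338.7.
∂q/∂Y = 0.0127.
E = (0.0127) × (101000/9338.7) = 0.13735…

0.137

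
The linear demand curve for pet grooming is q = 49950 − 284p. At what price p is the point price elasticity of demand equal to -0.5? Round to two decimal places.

Ed = −284p/(49950 − 284p). Set this equal to -0.5:
284p = 0.5·(49950 − 284p) ⇒ 284p(1 + 0.5) = 0.5·49950
p = 0.5·49950 / (284·1.5) = 58.6267…

58.63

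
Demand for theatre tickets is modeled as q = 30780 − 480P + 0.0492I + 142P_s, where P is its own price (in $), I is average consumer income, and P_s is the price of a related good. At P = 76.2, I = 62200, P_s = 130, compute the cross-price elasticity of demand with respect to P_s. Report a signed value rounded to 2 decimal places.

At the given values, q = 30780 − 480(76.2) + 0.0492(62200) + 142(130) = 15724.24.
∂q/∂P_s = 142.
E = (142) × (130/15724.24) = 1.1739…

1.17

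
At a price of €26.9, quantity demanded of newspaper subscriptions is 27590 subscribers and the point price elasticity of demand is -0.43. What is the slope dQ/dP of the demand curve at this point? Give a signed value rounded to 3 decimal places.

-441.030

Ed = (dQ/dP)·(P/Q) ⇒ dQ/dP = Ed·Q/P = (-0.43)·27590/26.9 = -441.02973…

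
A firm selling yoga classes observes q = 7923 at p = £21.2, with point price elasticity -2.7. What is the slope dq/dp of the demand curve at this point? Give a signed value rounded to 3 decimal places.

-1009.061

Ed = (dq/dp)·(p/q) ⇒ dq/dp = Ed·q/p = (-2.7)·7923/21.2 = -1009.06132…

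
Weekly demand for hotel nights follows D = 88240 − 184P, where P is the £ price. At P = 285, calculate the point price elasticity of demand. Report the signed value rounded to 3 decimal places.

dD/dP = −184. At P = 285, D = 88240 − 184(285) = 35800.
Ed = (dD/dP)·(P/D) = −184 × (285/35800) = -1.46480…

-1.465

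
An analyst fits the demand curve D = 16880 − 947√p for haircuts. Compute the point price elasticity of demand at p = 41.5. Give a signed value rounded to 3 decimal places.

-0.283

dD/dp = −947/(2√p) = -73.5015. At p = 41.5, D = 10779.4.
Ed = (dD/dp)·(p/D) = (-73.5015) × (41.5/10779.4) = -0.28297…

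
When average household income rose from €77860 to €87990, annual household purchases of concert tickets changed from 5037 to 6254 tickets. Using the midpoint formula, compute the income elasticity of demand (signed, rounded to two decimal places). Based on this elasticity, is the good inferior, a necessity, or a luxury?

1.76; luxury

%ΔQ = (6254 − 5037)/[( 5037 + 6254)/2] = 1217/5645.5 = 0.215569…
%ΔIncome = (87990 − 77860)/[( 77860 + 87990)/2] = 10130/82925 = 0.122158…
E_income = (1217/5645.5) / (10130/82925) = 1.7646…
E_income > 1 ⇒ normal good, luxury.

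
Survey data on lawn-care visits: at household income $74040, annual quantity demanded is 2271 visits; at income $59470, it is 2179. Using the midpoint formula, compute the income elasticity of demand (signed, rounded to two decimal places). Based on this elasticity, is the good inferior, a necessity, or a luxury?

%ΔQ = (2179 − 2271)/[( 2271 + 2179)/2] = -92/2225 = -0.041348…
%ΔIncome = (59470 − 74040)/[( 74040 + 59470)/2] = -14570/66755 = -0.218260…
E_income = (-92/2225) / (-14570/66755) = 0.1894…
0 < E_income < 1 ⇒ normal good, necessity.

0.19; necessity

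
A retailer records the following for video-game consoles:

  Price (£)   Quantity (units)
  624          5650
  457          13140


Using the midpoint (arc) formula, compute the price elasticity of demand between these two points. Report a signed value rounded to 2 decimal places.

%ΔQ = (13140 − 5650) / [(5650 + 13140)/2] = 7490/9395 = 0.797232…
%ΔP = (457 − 624) / [(624 + 457)/2] = -167/540.5 = -0.308973…
Arc Ed = %ΔQ / %ΔP = (7490/9395) / (-167/540.5) = -2.5802…

-2.58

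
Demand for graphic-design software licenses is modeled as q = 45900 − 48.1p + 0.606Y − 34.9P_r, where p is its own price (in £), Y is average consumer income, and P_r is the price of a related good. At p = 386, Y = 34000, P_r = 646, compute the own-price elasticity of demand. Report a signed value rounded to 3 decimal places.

At the given values, q = 45900 − 48.1(386) + 0.606(34000) − 34.9(646) = 25392.
∂q/∂p = −48.1.
E = (-48.1) × (386/25392) = -0.73119…

-0.731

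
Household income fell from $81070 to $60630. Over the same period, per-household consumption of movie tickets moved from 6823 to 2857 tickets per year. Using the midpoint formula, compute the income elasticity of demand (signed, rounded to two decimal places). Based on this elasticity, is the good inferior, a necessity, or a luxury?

2.84; luxury

%ΔQ = (2857 − 6823)/[( 6823 + 2857)/2] = -3966/4840 = -0.819421…
%ΔIncome = (60630 − 81070)/[( 81070 + 60630)/2] = -20440/70850 = -0.288496…
E_income = (-3966/4840) / (-20440/70850) = 2.8403…
E_income > 1 ⇒ normal good, luxury.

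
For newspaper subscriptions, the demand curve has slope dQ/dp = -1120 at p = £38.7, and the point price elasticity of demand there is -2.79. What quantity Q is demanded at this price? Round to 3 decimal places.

Ed = (dQ/dp)·(p/Q) ⇒ Q = (dQ/dp)·p/Ed = (-1120)·38.7/(-2.79) = 15535.48387…

15535.484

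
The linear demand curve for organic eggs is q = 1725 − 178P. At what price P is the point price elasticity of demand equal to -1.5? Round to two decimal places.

5.81

Ed = −178P/(1725 − 178P). Set this equal to -1.5:
178P = 1.5·(1725 − 178P) ⇒ 178P(1 + 1.5) = 1.5·1725
P = 1.5·1725 / (178·2.5) = 5.8146…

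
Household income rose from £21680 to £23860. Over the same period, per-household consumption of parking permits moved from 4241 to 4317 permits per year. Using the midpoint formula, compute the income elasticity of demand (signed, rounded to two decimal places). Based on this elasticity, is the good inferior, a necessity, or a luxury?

%ΔQ = (4317 − 4241)/[( 4241 + 4317)/2] = 76/4279 = 0.017761…
%ΔIncome = (23860 − 21680)/[( 21680 + 23860)/2] = 2180/22770 = 0.095740…
E_income = (76/4279) / (2180/22770) = 0.1855…
0 < E_income < 1 ⇒ normal good, necessity.

0.19; necessity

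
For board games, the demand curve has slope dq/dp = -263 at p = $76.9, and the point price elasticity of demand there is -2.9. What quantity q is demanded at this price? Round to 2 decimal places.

Ed = (dq/dp)·(p/q) ⇒ q = (dq/dp)·p/Ed = (-263)·76.9/(-2.9) = 6974.0344…

6974.03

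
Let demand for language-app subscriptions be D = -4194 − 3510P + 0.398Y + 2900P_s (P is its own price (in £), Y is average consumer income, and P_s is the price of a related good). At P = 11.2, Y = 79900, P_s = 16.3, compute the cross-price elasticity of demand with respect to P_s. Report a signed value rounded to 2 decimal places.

At the given values, D = -4194 − 3510(11.2) + 0.398(79900) + 2900(16.3) = 35564.2.
∂D/∂P_s = 2900.
E = (2900) × (16.3/35564.2) = 1.3291…

1.33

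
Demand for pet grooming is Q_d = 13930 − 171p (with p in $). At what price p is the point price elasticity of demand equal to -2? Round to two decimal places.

Ed = −171p/(13930 − 171p). Set this equal to -2:
171p = 2·(13930 − 171p) ⇒ 171p(1 + 2) = 2·13930
p = 2·13930 / (171·3) = 54.3079…

54.31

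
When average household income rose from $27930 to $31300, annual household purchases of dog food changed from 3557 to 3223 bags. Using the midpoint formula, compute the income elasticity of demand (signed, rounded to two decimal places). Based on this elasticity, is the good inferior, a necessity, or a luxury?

-0.87; inferior

%ΔQ = (3223 − 3557)/[( 3557 + 3223)/2] = -334/3390 = -0.098525…
%ΔIncome = (31300 − 27930)/[( 27930 + 31300)/2] = 3370/29615 = 0.113793…
E_income = (-334/3390) / (3370/29615) = -0.8658…
E_income < 0 ⇒ inferior good.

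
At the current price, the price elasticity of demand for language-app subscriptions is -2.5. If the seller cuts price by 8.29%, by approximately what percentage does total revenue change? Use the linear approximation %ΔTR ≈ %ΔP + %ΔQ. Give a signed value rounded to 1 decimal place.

%ΔQ ≈ Ed × %ΔP = (-2.5) × (-8.29%) = +20.7250%
%ΔTR ≈ %ΔP + %ΔQ = (-8.29%) + (+20.7250%) = +12.4350%

+12.4%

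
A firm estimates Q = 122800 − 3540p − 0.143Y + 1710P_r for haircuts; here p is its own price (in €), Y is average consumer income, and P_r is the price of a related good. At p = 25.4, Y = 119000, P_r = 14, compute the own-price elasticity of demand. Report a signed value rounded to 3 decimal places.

At the given values, Q = 122800 − 3540(25.4) − 0.143(119000) + 1710(14) = 39807.
∂Q/∂p = −3540.
E = (-3540) × (25.4/39807) = -2.25879…

-2.259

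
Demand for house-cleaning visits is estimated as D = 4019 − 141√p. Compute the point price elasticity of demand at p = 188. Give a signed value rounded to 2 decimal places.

dD/dp = −141/(2√p) = -5.14174. At p = 188, D = 2085.71.
Ed = (dD/dp)·(p/D) = (-5.14174) × (188/2085.71) = -0.4634…

-0.46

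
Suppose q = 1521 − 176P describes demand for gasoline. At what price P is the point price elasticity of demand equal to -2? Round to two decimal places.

5.76

Ed = −176P/(1521 − 176P). Set this equal to -2:
176P = 2·(1521 − 176P) ⇒ 176P(1 + 2) = 2·1521
P = 2·1521 / (176·3) = 5.7613…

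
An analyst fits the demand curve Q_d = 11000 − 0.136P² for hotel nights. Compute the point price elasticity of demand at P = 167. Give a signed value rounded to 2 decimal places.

-1.05

dQ_d/dP = −2·0.136·P = -45.424. At P = 167, Q_d = 7207.096.
Ed = (dQ_d/dP)·(P/Q_d) = (-45.424) × (167/7207.096) = -1.0525…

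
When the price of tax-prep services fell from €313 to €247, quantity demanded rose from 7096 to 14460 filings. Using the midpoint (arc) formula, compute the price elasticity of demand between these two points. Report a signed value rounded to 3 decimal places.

-2.899

%ΔQ = (14460 − 7096) / [(7096 + 14460)/2] = 7364/10778 = 0.683243…
%ΔP = (247 − 313) / [(313 + 247)/2] = -66/280 = -0.235714…
Arc Ed = %ΔQ / %ΔP = (7364/10778) / (-66/280) = -2.89860…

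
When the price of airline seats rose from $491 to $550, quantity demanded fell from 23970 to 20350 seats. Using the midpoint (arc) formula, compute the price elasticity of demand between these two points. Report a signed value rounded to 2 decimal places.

-1.44

%ΔQ = (20350 − 23970) / [(23970 + 20350)/2] = -3620/22160 = -0.163357…
%ΔP = (550 − 491) / [(491 + 550)/2] = 59/520.5 = 0.113352…
Arc Ed = %ΔQ / %ΔP = (-3620/22160) / (59/520.5) = -1.4411…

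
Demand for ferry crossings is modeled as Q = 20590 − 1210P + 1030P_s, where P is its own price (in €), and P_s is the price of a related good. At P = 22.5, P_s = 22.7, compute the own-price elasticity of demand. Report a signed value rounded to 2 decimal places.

At the given values, Q = 20590 − 1210(22.5) + 1030(22.7) = 16746.
∂Q/∂P = −1210.
E = (-1210) × (22.5/16746) = -1.6257…

-1.63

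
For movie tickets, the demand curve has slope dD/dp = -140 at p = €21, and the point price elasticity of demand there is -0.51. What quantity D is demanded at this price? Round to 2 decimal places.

5764.71

Ed = (dD/dp)·(p/D) ⇒ D = (dD/dp)·p/Ed = (-140)·21/(-0.51) = 5764.7058…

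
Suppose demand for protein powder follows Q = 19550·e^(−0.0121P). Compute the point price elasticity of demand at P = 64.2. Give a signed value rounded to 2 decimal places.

dQ/dP = −0.0121·Q = -108.784. At P = 64.2, Q = 8990.38.
Ed = (dQ/dP)·(P/Q) = (-108.784) × (64.2/8990.38) = -0.7768…

-0.78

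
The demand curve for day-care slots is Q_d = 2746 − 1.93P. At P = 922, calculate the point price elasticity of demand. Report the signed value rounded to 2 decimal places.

-1.84

dQ_d/dP = −1.93. At P = 922, Q_d = 2746 − 1.93(922) = 966.54.
Ed = (dQ_d/dP)·(P/Q_d) = −1.93 × (922/966.54) = -1.8410…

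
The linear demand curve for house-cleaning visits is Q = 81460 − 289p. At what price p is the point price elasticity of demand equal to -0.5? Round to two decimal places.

93.96

Ed = −289p/(81460 − 289p). Set this equal to -0.5:
289p = 0.5·(81460 − 289p) ⇒ 289p(1 + 0.5) = 0.5·81460
p = 0.5·81460 / (289·1.5) = 93.9561…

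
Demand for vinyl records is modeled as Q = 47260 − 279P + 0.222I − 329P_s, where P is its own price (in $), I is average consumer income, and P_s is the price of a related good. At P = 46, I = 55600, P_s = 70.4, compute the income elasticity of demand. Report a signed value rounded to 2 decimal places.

0.52

At the given values, Q = 47260 − 279(46) + 0.222(55600) − 329(70.4) = 23607.6.
∂Q/∂I = 0.222.
E = (0.222) × (55600/23607.6) = 0.5228…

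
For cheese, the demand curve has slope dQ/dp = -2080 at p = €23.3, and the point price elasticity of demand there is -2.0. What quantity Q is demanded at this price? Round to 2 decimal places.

Ed = (dQ/dp)·(p/Q) ⇒ Q = (dQ/dp)·p/Ed = (-2080)·23.3/(-2.0) = 24232

24232.00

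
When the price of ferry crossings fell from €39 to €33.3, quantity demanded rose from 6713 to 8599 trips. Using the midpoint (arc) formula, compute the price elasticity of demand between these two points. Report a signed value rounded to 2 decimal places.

-1.56

%ΔQ = (8599 − 6713) / [(6713 + 8599)/2] = 1886/7656 = 0.246342…
%ΔP = (33.3 − 39) / [(39 + 33.3)/2] = -5.7/36.15 = -0.157676…
Arc Ed = %ΔQ / %ΔP = (1886/7656) / (-5.7/36.15) = -1.5623…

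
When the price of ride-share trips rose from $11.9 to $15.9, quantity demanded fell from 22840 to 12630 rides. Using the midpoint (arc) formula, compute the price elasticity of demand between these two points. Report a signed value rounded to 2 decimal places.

-2.00

%ΔQ = (12630 − 22840) / [(22840 + 12630)/2] = -10210/17735 = -0.575697…
%ΔP = (15.9 − 11.9) / [(11.9 + 15.9)/2] = 4/13.9 = 0.287769…
Arc Ed = %ΔQ / %ΔP = (-10210/17735) / (4/13.9) = -2.0005…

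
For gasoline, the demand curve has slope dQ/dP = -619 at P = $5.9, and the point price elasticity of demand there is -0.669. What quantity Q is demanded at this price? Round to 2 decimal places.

Ed = (dQ/dP)·(P/Q) ⇒ Q = (dQ/dP)·P/Ed = (-619)·5.9/(-0.669) = 5459.0433…

5459.04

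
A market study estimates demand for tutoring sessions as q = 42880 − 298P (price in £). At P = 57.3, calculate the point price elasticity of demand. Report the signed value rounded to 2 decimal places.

dq/dP = −298. At P = 57.3, q = 42880 − 298(57.3) = 25804.6.
Ed = (dq/dP)·(P/q) = −298 × (57.3/25804.6) = -0.6617…

-0.66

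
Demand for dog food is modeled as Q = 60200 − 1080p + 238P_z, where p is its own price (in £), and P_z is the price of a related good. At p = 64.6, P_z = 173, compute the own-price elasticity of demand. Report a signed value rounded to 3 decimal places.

At the given values, Q = 60200 − 1080(64.6) + 238(173) = 31606.
∂Q/∂p = −1080.
E = (-1080) × (64.6/31606) = -2.20742…

-2.207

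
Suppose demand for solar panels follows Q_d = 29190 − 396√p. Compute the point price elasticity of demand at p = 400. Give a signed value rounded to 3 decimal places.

-0.186

dQ_d/dp = −396/(2√p) = -9.9. At p = 400, Q_d = 21270.
Ed = (dQ_d/dp)·(p/Q_d) = (-9.9) × (400/21270) = -0.18617…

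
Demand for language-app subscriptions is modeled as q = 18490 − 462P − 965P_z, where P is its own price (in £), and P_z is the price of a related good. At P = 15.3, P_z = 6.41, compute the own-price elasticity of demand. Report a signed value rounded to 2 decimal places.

-1.35

At the given values, q = 18490 − 462(15.3) − 965(6.41) = 5235.75.
∂q/∂P = −462.
E = (-462) × (15.3/5235.75) = -1.3500…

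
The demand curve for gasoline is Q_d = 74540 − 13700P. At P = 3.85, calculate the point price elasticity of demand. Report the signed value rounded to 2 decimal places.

dQ_d/dP = −13700. At P = 3.85, Q_d = 74540 − 13700(3.85) = 21795.
Ed = (dQ_d/dP)·(P/Q_d) = −13700 × (3.85/21795) = -2.4200…

-2.42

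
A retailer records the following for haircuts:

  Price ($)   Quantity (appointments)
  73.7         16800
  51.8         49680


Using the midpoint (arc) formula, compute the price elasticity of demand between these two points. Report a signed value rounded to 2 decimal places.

%ΔQ = (49680 − 16800) / [(16800 + 49680)/2] = 32880/33240 = 0.989169…
%ΔP = (51.8 − 73.7) / [(73.7 + 51.8)/2] = -21.9/62.75 = -0.349003…
Arc Ed = %ΔQ / %ΔP = (32880/33240) / (-21.9/62.75) = -2.8342…

-2.83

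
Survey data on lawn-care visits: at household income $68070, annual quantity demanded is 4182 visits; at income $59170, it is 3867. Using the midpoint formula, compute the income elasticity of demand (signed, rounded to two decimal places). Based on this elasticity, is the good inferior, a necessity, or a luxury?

0.56; necessity

%ΔQ = (3867 − 4182)/[( 4182 + 3867)/2] = -315/4024.5 = -0.078270…
%ΔIncome = (59170 − 68070)/[( 68070 + 59170)/2] = -8900/63620 = -0.139893…
E_income = (-315/4024.5) / (-8900/63620) = 0.5595…
0 < E_income < 1 ⇒ normal good, necessity.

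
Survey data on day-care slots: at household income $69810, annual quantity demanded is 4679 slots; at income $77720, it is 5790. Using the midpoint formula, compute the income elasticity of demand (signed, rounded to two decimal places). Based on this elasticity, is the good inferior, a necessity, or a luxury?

%ΔQ = (5790 − 4679)/[( 4679 + 5790)/2] = 1111/5234.5 = 0.212245…
%ΔIncome = (77720 − 69810)/[( 69810 + 77720)/2] = 7910/73765 = 0.107232…
E_income = (1111/5234.5) / (7910/73765) = 1.9793…
E_income > 1 ⇒ normal good, luxury.

1.98; luxury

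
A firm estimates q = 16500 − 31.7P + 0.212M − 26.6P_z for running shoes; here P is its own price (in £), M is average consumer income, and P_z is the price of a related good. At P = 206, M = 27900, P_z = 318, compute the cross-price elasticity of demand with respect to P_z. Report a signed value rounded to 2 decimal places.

-1.14

At the given values, q = 16500 − 31.7(206) + 0.212(27900) − 26.6(318) = 7425.8.
∂q/∂P_z = -26.6.
E = (-26.6) × (318/7425.8) = -1.1391…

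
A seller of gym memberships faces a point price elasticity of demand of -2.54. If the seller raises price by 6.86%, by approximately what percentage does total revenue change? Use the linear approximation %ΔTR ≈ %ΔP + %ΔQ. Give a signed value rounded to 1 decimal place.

%ΔQ ≈ Ed × %ΔP = (-2.54) × (+6.86%) = -17.4244%
%ΔTR ≈ %ΔP + %ΔQ = (+6.86%) + (-17.4244%) = -10.5644%

-10.6%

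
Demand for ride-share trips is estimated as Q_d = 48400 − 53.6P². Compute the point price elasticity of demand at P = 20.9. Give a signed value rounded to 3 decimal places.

dQ_d/dP = −2·53.6·P = -2240.48. At P = 20.9, Q_d = 24986.984.
Ed = (dQ_d/dP)·(P/Q_d) = (-2240.48) × (20.9/24986.984) = -1.87401…

-1.874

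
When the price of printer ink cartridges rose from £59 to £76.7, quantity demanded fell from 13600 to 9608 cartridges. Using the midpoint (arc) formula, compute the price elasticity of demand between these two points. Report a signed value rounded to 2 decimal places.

%ΔQ = (9608 − 13600) / [(13600 + 9608)/2] = -3992/11604 = -0.344019…
%ΔP = (76.7 − 59) / [(59 + 76.7)/2] = 17.7/67.85 = 0.260869…
Arc Ed = %ΔQ / %ΔP = (-3992/11604) / (17.7/67.85) = -1.3187…

-1.32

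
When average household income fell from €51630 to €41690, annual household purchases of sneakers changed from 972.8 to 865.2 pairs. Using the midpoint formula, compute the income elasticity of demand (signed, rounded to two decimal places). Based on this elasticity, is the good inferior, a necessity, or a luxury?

%ΔQ = (865.2 − 972.8)/[( 972.8 + 865.2)/2] = -107.6/919 = -0.117083…
%ΔIncome = (41690 − 51630)/[( 51630 + 41690)/2] = -9940/46660 = -0.213030…
E_income = (-107.6/919) / (-9940/46660) = 0.5496…
0 < E_income < 1 ⇒ normal good, necessity.

0.55; necessity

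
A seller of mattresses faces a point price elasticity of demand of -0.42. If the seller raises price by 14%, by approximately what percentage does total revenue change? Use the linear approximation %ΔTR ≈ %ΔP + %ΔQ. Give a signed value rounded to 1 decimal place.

+8.1%

%ΔQ ≈ Ed × %ΔP = (-0.42) × (+14%) = -5.8800%
%ΔTR ≈ %ΔP + %ΔQ = (+14%) + (-5.8800%) = +8.1200%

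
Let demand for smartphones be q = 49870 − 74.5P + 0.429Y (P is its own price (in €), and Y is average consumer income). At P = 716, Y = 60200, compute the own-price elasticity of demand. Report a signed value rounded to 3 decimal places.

-2.386

At the given values, q = 49870 − 74.5(716) + 0.429(60200) = 22353.8.
∂q/∂P = −74.5.
E = (-74.5) × (716/22353.8) = -2.38626…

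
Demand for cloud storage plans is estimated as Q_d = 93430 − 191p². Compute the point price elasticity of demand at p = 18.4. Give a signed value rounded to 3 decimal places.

-4.496

dQ_d/dp = −2·191·p = -7028.8. At p = 18.4, Q_d = 28765.04.
Ed = (dQ_d/dp)·(p/Q_d) = (-7028.8) × (18.4/28765.04) = -4.49607…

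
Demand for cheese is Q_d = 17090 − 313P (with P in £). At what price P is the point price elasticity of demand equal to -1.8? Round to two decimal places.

35.10

Ed = −313P/(17090 − 313P). Set this equal to -1.8:
313P = 1.8·(17090 − 313P) ⇒ 313P(1 + 1.8) = 1.8·17090
P = 1.8·17090 / (313·2.8) = 35.1004…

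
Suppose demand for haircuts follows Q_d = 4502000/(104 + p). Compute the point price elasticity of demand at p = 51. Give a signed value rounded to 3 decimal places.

dQ_d/dp = −4502000/(104 + p)² = -187.388. At p = 51, Q_d = 29045.2.
Ed = (dQ_d/dp)·(p/Q_d) = (-187.388) × (51/29045.2) = -0.32903…

-0.329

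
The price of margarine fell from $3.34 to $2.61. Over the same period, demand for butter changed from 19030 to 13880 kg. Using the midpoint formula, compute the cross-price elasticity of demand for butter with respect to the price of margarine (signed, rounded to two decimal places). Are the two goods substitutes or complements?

%ΔQ_{butter} = (13880 − 19030)/avg = -5150/16455 = -0.312974…
%ΔP_{margarine} = (2.61 − 3.34)/avg = -0.73/2.975 = -0.245378…
E_cross = (-5150/16455) / (-0.73/2.975) = 1.2754…
E_cross > 0 ⇒ the goods are substitutes.

1.28; substitutes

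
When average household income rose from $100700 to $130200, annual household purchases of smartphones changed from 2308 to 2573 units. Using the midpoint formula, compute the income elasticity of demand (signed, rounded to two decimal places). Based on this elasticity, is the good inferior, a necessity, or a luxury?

0.42; necessity

%ΔQ = (2573 − 2308)/[( 2308 + 2573)/2] = 265/2440.5 = 0.108584…
%ΔIncome = (130200 − 100700)/[( 100700 + 130200)/2] = 29500/115450 = 0.255521…
E_income = (265/2440.5) / (29500/115450) = 0.4249…
0 < E_income < 1 ⇒ normal good, necessity.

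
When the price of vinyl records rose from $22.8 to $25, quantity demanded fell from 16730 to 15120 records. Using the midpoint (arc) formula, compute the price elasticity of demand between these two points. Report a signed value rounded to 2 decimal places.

%ΔQ = (15120 − 16730) / [(16730 + 15120)/2] = -1610/15925 = -0.101098…
%ΔP = (25 − 22.8) / [(22.8 + 25)/2] = 2.2/23.9 = 0.092050…
Arc Ed = %ΔQ / %ΔP = (-1610/15925) / (2.2/23.9) = -1.0983…

-1.10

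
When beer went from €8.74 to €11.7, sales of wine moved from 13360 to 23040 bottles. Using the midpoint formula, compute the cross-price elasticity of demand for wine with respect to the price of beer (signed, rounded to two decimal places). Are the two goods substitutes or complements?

1.84; substitutes

%ΔQ_{wine} = (23040 − 13360)/avg = 9680/18200 = 0.531868…
%ΔP_{beer} = (11.7 − 8.74)/avg = 2.96/10.22 = 0.289628…
E_cross = (9680/18200) / (2.96/10.22) = 1.8363…
E_cross > 0 ⇒ the goods are substitutes.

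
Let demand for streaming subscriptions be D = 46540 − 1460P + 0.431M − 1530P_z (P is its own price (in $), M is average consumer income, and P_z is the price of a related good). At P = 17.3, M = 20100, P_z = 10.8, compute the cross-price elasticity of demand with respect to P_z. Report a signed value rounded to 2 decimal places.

At the given values, D = 46540 − 1460(17.3) + 0.431(20100) − 1530(10.8) = 13421.1.
∂D/∂P_z = -1530.
E = (-1530) × (10.8/13421.1) = -1.2311…

-1.23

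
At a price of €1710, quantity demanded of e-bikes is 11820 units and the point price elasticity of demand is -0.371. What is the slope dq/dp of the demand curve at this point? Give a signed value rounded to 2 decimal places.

-2.56

Ed = (dq/dp)·(p/q) ⇒ dq/dp = Ed·q/p = (-0.371)·11820/1710 = -2.5644…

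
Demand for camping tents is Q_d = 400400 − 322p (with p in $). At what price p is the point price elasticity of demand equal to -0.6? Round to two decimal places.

Ed = −322p/(400400 − 322p). Set this equal to -0.6:
322p = 0.6·(400400 − 322p) ⇒ 322p(1 + 0.6) = 0.6·400400
p = 0.6·400400 / (322·1.6) = 466.3043…

466.30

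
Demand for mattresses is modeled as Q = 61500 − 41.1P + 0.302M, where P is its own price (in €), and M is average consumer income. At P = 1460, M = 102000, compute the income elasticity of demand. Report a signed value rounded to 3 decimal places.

0.954

At the given values, Q = 61500 − 41.1(1460) + 0.302(102000) = 32298.
∂Q/∂M = 0.302.
E = (0.302) × (102000/32298) = 0.95374…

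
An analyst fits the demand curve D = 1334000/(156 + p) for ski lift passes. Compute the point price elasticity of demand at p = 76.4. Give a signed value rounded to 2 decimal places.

dD/dp = −1334000/(156 + p)² = -24.6992. At p = 76.4, D = 5740.1.
Ed = (dD/dp)·(p/D) = (-24.6992) × (76.4/5740.1) = -0.3287…

-0.33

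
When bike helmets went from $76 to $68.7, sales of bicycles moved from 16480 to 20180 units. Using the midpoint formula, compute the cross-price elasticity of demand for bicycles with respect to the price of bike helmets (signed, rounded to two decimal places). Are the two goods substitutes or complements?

-2.00; complements

%ΔQ_{bicycles} = (20180 − 16480)/avg = 3700/18330 = 0.201854…
%ΔP_{bike helmets} = (68.7 − 76)/avg = -7.3/72.35 = -0.100898…
E_cross = (3700/18330) / (-7.3/72.35) = -2.0005…
E_cross < 0 ⇒ the goods are complements.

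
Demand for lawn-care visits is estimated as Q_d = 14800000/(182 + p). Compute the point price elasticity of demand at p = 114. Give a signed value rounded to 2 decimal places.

-0.39

dQ_d/dp = −14800000/(182 + p)² = -168.919. At p = 114, Q_d = 50000.
Ed = (dQ_d/dp)·(p/Q_d) = (-168.919) × (114/50000) = -0.3851…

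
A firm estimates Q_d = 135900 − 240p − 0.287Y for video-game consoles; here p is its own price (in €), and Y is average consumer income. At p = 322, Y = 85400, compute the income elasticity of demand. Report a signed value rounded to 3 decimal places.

-0.719

At the given values, Q_d = 135900 − 240(322) − 0.287(85400) = 34110.2.
∂Q_d/∂Y = -0.287.
E = (-0.287) × (85400/34110.2) = -0.71854…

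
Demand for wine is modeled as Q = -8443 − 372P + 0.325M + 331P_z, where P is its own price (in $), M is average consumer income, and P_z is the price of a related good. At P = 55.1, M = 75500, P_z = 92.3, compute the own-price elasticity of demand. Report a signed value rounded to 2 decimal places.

-0.78

At the given values, Q = -8443 − 372(55.1) + 0.325(75500) + 331(92.3) = 26148.6.
∂Q/∂P = −372.
E = (-372) × (55.1/26148.6) = -0.7838…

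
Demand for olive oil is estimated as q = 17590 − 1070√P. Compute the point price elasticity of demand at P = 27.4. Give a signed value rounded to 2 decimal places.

dq/dP = −1070/(2√P) = -102.206. At P = 27.4, q = 11989.1.
Ed = (dq/dP)·(P/q) = (-102.206) × (27.4/11989.1) = -0.2335…

-0.23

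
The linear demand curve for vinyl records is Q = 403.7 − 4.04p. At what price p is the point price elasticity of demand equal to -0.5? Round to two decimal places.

33.31

Ed = −4.04p/(403.7 − 4.04p). Set this equal to -0.5:
4.04p = 0.5·(403.7 − 4.04p) ⇒ 4.04p(1 + 0.5) = 0.5·403.7
p = 0.5·403.7 / (4.04·1.5) = 33.3085…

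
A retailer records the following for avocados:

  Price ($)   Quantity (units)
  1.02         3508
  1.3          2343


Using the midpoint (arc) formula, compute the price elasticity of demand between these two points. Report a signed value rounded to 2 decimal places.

-1.65

%ΔQ = (2343 − 3508) / [(3508 + 2343)/2] = -1165/2925.5 = -0.398222…
%ΔP = (1.3 − 1.02) / [(1.02 + 1.3)/2] = 0.28/1.16 = 0.241379…
Arc Ed = %ΔQ / %ΔP = (-1165/2925.5) / (0.28/1.16) = -1.6497…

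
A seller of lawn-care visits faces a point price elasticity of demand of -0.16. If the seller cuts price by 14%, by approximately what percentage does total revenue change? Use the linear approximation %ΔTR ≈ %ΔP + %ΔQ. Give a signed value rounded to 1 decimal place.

-11.8%

%ΔQ ≈ Ed × %ΔP = (-0.16) × (-14%) = +2.2400%
%ΔTR ≈ %ΔP + %ΔQ = (-14%) + (+2.2400%) = -11.7600%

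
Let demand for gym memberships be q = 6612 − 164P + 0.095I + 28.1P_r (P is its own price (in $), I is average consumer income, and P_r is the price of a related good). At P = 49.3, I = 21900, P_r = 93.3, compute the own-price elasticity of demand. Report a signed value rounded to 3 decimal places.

At the given values, q = 6612 − 164(49.3) + 0.095(21900) + 28.1(93.3) = 3229.03.
∂q/∂P = −164.
E = (-164) × (49.3/3229.03) = -2.50390…

-2.504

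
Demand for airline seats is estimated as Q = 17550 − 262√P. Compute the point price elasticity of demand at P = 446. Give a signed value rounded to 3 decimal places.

-0.230

dQ/dP = −262/(2√P) = -6.20303. At P = 446, Q = 12016.9.
Ed = (dQ/dP)·(P/Q) = (-6.20303) × (446/12016.9) = -0.23022…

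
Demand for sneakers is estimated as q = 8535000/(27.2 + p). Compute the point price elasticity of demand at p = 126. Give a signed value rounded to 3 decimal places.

dq/dp = −8535000/(27.2 + p)² = -363.652. At p = 126, q = 55711.5.
Ed = (dq/dp)·(p/q) = (-363.652) × (126/55711.5) = -0.82245…

-0.822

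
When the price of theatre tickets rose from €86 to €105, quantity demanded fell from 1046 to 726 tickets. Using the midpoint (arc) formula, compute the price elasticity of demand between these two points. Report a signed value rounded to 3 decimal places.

-1.815

%ΔQ = (726 − 1046) / [(1046 + 726)/2] = -320/886 = -0.361173…
%ΔP = (105 − 86) / [(86 + 105)/2] = 19/95.5 = 0.198952…
Arc Ed = %ΔQ / %ΔP = (-320/886) / (19/95.5) = -1.81537…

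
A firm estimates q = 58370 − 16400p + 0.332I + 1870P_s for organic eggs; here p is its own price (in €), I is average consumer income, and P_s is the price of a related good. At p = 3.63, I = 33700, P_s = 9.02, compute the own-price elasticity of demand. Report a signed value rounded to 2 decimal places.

At the given values, q = 58370 − 16400(3.63) + 0.332(33700) + 1870(9.02) = 26893.8.
∂q/∂p = −16400.
E = (-16400) × (3.63/26893.8) = -2.2135…

-2.21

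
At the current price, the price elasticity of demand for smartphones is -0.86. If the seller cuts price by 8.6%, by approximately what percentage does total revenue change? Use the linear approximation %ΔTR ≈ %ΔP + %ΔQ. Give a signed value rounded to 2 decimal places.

-1.20%

%ΔQ ≈ Ed × %ΔP = (-0.86) × (-8.6%) = +7.3960%
%ΔTR ≈ %ΔP + %ΔQ = (-8.6%) + (+7.3960%) = -1.2040%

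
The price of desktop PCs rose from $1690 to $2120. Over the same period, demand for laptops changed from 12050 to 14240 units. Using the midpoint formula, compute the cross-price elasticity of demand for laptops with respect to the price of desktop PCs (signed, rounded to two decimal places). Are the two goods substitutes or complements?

%ΔQ_{laptops} = (14240 − 12050)/avg = 2190/13145 = 0.166603…
%ΔP_{desktop PCs} = (2120 − 1690)/avg = 430/1905 = 0.225721…
E_cross = (2190/13145) / (430/1905) = 0.7380…
E_cross > 0 ⇒ the goods are substitutes.

0.74; substitutes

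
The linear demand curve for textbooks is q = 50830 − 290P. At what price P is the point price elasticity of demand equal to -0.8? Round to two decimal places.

77.90

Ed = −290P/(50830 − 290P). Set this equal to -0.8:
290P = 0.8·(50830 − 290P) ⇒ 290P(1 + 0.8) = 0.8·50830
P = 0.8·50830 / (290·1.8) = 77.9003…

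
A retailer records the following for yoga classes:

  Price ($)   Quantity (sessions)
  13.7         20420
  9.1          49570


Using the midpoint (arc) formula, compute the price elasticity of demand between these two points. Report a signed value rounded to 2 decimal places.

-2.06

%ΔQ = (49570 − 20420) / [(20420 + 49570)/2] = 29150/34995 = 0.832976…
%ΔP = (9.1 − 13.7) / [(13.7 + 9.1)/2] = -4.6/11.4 = -0.403508…
Arc Ed = %ΔQ / %ΔP = (29150/34995) / (-4.6/11.4) = -2.0643…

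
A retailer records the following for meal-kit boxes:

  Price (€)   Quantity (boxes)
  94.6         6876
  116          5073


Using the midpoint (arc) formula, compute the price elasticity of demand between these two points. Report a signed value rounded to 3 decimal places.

-1.485

%ΔQ = (5073 − 6876) / [(6876 + 5073)/2] = -1803/5974.5 = -0.301782…
%ΔP = (116 − 94.6) / [(94.6 + 116)/2] = 21.4/105.3 = 0.203228…
Arc Ed = %ΔQ / %ΔP = (-1803/5974.5) / (21.4/105.3) = -1.48493…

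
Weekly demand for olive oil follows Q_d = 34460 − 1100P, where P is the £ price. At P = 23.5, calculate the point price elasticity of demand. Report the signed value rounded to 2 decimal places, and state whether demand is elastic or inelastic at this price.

dQ_d/dP = −1100. At P = 23.5, Q_d = 34460 − 1100(23.5) = 8610.
Ed = (dQ_d/dP)·(P/Q_d) = −1100 × (23.5/8610) = -3.0023…
|Ed| = 3.00 > 1, so demand is elastic.

-3.00; elastic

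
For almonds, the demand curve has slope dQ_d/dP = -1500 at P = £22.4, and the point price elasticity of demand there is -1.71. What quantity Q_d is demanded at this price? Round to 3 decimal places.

19649.123

Ed = (dQ_d/dP)·(P/Q_d) ⇒ Q_d = (dQ_d/dP)·P/Ed = (-1500)·22.4/(-1.71) = 19649.12280…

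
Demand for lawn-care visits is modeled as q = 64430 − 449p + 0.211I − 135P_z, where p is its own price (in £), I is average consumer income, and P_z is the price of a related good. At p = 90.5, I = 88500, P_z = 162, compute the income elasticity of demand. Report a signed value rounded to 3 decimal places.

0.907

At the given values, q = 64430 − 449(90.5) + 0.211(88500) − 135(162) = 20599.
∂q/∂I = 0.211.
E = (0.211) × (88500/20599) = 0.90652…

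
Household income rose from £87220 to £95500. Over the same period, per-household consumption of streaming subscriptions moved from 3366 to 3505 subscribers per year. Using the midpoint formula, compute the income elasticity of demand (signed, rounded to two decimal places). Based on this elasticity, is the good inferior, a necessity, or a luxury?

0.45; necessity

%ΔQ = (3505 − 3366)/[( 3366 + 3505)/2] = 139/3435.5 = 0.040459…
%ΔIncome = (95500 − 87220)/[( 87220 + 95500)/2] = 8280/91360 = 0.090630…
E_income = (139/3435.5) / (8280/91360) = 0.4464…
0 < E_income < 1 ⇒ normal good, necessity.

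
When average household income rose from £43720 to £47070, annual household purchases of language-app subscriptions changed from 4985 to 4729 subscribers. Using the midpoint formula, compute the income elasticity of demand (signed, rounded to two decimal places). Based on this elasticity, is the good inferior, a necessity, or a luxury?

%ΔQ = (4729 − 4985)/[( 4985 + 4729)/2] = -256/4857 = -0.052707…
%ΔIncome = (47070 − 43720)/[( 43720 + 47070)/2] = 3350/45395 = 0.073796…
E_income = (-256/4857) / (3350/45395) = -0.7142…
E_income < 0 ⇒ inferior good.

-0.71; inferior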